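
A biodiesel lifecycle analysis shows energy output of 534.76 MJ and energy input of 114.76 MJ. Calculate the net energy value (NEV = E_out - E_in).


NEV = E_out - E_in
= 534.76 - 114.76
= 420.0000 MJ

420.0000 MJ


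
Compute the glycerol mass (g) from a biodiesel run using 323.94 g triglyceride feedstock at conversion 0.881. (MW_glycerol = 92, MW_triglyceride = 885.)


glycerol = oil * conv * (92/885)
= 323.94 * 0.881 * 92 / 885
= 29.6678 g

29.6678 g


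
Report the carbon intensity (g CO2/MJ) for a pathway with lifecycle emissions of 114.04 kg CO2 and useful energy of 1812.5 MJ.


CI = CO2 * 1000 / E
= 114.04 * 1000 / 1812.5
= 62.9186 g CO2/MJ

62.9186 g CO2/MJ


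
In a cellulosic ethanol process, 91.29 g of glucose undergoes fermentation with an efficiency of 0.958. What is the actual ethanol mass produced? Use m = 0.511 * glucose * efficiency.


Actual ethanol: m = 0.511 * 91.29 * 0.958
m = 44.6899 g

44.6899 g


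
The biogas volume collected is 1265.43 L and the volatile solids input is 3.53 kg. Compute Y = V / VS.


Y = V / VS
= 1265.43 / 3.53
= 358.4788 L/kg VS

358.4788 L/kg VS


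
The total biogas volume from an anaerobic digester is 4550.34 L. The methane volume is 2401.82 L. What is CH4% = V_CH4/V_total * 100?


CH4% = V_CH4 / V_total * 100
= 2401.82 / 4550.34 * 100
= 52.7833%

52.7833%


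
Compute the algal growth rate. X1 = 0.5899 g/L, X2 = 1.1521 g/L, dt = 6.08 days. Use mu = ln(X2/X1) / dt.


mu = ln(X2/X1) / dt
= ln(1.1521/0.5899) / 6.08
= 0.1101 per day

0.1101 per day


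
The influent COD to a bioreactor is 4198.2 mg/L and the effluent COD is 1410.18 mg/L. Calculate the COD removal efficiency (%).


eta = (COD_in - COD_out) / COD_in * 100
= (4198.2 - 1410.18) / 4198.2 * 100
= 66.4099%

66.4099%


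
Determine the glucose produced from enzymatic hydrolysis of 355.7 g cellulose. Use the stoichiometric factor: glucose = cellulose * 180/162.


glucose = cellulose * 180/162
= 355.7 * 180/162
= 395.2222 g

395.2222 g


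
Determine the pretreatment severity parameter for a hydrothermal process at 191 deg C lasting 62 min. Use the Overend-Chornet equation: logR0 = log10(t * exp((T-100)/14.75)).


logR0 = log10(t * exp((T - 100) / 14.75))
= log10(62 * exp((191 - 100) / 14.75))
= 4.4718

4.4718


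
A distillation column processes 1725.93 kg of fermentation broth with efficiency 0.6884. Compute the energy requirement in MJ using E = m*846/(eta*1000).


E = m * 846 / (eta * 1000)
= 1725.93 * 846 / (0.6884 * 1000)
= 2121.0587 MJ

2121.0587 MJ


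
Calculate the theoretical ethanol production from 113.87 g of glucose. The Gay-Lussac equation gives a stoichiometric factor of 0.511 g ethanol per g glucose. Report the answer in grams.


Theoretical ethanol yield: m_EtOH = 0.511 * m_glucose
m_EtOH = 0.511 * 113.87 = 58.1876 g

58.1876 g


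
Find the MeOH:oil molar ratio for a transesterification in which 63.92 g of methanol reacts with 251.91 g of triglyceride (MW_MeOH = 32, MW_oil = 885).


Molar ratio = n_MeOH / n_oil = (MeOH/32) / (oil/885) = (MeOH * 885) / (32 * oil)
= (63.92 * 885) / (32 * 251.91)
= 7.0175

7.0175


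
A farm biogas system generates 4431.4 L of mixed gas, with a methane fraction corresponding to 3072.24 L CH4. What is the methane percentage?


CH4% = V_CH4 / V_total * 100
= 3072.24 / 4431.4 * 100
= 69.3289%

69.3289%


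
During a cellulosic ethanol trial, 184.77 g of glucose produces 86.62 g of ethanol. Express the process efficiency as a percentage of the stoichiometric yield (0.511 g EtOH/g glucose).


Fermentation efficiency = (actual / (0.511 * glucose)) * 100
= (86.62 / (0.511 * 184.77)) * 100
= 91.7415%

91.7415%


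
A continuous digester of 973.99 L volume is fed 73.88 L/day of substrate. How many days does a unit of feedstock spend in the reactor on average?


HRT = V / Q
= 973.99 / 73.88
= 13.1834 days

13.1834 days


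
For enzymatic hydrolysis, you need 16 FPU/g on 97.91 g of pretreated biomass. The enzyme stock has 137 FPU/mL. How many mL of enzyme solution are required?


V = dosage * m_sub / activity
V = 16 * 97.91 / 137
V = 11.4347 mL

11.4347 mL


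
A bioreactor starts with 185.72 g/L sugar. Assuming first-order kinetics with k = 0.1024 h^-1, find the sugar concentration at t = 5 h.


S = S0 * exp(-k * t)
S = 185.72 * exp(-0.1024 * 5)
S = 111.3012 g/L

111.3012 g/L


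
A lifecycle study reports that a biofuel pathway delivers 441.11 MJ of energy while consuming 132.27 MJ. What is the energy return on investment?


EROI = E_out / E_in
= 441.11 / 132.27
= 3.3349

3.3349


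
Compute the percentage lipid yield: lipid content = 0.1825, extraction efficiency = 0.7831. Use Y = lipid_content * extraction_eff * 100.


Y = lipid_content * extraction_eff * 100
= 0.1825 * 0.7831 * 100
= 14.2916%

14.2916%


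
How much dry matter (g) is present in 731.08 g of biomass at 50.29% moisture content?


Wd = Ww * (1 - MC/100)
= 731.08 * (1 - 50.29/100)
= 363.4199 g

363.4199 g


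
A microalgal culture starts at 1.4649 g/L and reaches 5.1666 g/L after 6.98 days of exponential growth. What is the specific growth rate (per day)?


mu = ln(X2/X1) / dt
= ln(5.1666/1.4649) / 6.98
= 0.1806 per day

0.1806 per day


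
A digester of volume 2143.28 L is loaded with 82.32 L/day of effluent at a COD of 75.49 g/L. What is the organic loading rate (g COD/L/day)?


OLR = Q * S / V
= 82.32 * 75.49 / 2143.28
= 2.8995 g/L/day

2.8995 g/L/day


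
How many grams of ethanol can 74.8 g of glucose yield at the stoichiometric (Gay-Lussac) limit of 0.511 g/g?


Theoretical ethanol yield: m_EtOH = 0.511 * m_glucose
m_EtOH = 0.511 * 74.8 = 38.2228 g

38.2228 g


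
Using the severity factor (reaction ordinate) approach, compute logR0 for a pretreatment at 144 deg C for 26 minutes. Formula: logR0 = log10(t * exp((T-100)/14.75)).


logR0 = log10(t * exp((T - 100) / 14.75))
= log10(26 * exp((144 - 100) / 14.75))
= 2.7105

2.7105


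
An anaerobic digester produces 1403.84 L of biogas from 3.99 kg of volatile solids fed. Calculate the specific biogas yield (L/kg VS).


Y = V / VS
= 1403.84 / 3.99
= 351.8396 L/kg VS

351.8396 L/kg VS


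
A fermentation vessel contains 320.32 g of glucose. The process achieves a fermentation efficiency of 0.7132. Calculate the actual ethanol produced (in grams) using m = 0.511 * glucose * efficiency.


Actual ethanol: m = 0.511 * 320.32 * 0.7132
m = 116.7391 g

116.7391 g


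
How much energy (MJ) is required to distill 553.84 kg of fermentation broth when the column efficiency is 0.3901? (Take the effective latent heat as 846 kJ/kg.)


E = m * 846 / (eta * 1000)
= 553.84 * 846 / (0.3901 * 1000)
= 1201.0988 MJ

1201.0988 MJ


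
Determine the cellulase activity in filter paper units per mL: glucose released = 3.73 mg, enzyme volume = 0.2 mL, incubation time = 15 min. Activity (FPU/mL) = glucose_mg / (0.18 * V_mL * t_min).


Activity = glucose_mg / (0.18 mg/umol * V_mL * t_min)
= 3.73 / (0.18 * 0.2 * 15)
= 6.9074 FPU/mL

6.9074 FPU/mL


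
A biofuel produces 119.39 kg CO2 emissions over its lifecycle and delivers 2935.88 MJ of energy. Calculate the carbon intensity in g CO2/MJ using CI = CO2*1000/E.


CI = CO2 * 1000 / E
= 119.39 * 1000 / 2935.88
= 40.6658 g CO2/MJ

40.6658 g CO2/MJ


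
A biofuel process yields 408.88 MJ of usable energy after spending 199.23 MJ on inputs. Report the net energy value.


NEV = E_out - E_in
= 408.88 - 199.23
= 209.6500 MJ

209.6500 MJ


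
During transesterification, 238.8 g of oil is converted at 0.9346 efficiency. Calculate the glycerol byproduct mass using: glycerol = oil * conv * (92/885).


glycerol = oil * conv * (92/885)
= 238.8 * 0.9346 * 92 / 885
= 23.2009 g

23.2009 g


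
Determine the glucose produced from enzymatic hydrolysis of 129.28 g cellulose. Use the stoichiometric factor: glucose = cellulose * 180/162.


glucose = cellulose * 180/162
= 129.28 * 180/162
= 143.6444 g

143.6444 g


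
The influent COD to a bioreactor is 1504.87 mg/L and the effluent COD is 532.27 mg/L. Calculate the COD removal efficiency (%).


eta = (COD_in - COD_out) / COD_in * 100
= (1504.87 - 532.27) / 1504.87 * 100
= 64.6302%

64.6302%


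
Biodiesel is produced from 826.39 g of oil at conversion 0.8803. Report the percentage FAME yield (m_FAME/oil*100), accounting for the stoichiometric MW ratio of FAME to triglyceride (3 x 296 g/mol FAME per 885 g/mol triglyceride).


m_FAME = oil * conv * (3 * 296 / 885) = oil * conv * (888/885)
= 826.39 * 0.8803 * 888 / 885
= 729.9371 g
Y = m_FAME / oil * 100 = conv * (888/885) * 100
= 0.8803 * 888 / 885 * 100
= 88.33%

88.33%


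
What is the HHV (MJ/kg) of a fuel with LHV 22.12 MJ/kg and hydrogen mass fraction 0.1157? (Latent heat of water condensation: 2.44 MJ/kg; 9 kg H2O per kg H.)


HHV = LHV + H_frac * 9 * 2.44
= 22.12 + 0.1157 * 9 * 2.44
= 24.6608 MJ/kg

24.6608 MJ/kg


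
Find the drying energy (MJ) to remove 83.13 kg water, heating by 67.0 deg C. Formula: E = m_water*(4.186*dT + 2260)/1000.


E = m_water * (4.186 * dT + 2260) / 1000
= 83.13 * (4.186 * 67.0 + 2260) / 1000
= 211.1886 MJ

211.1886 MJ


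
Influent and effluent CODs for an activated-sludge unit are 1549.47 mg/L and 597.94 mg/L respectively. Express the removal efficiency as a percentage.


eta = (COD_in - COD_out) / COD_in * 100
= (1549.47 - 597.94) / 1549.47 * 100
= 61.4100%

61.4100%


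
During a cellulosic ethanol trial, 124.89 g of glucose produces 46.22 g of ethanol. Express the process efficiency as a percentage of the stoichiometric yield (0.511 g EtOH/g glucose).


Fermentation efficiency = (actual / (0.511 * glucose)) * 100
= (46.22 / (0.511 * 124.89)) * 100
= 72.4238%

72.4238%


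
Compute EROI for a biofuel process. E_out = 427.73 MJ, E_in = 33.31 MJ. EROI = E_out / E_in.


EROI = E_out / E_in
= 427.73 / 33.31
= 12.8409

12.8409


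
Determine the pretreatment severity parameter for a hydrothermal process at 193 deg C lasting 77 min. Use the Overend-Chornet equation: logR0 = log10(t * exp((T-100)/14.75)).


logR0 = log10(t * exp((T - 100) / 14.75))
= log10(77 * exp((193 - 100) / 14.75))
= 4.6248

4.6248


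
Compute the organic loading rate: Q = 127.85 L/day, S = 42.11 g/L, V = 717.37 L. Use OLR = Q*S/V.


OLR = Q * S / V
= 127.85 * 42.11 / 717.37
= 7.5049 g/L/day

7.5049 g/L/day


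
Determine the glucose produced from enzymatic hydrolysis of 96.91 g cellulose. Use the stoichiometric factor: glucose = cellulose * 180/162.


glucose = cellulose * 180/162
= 96.91 * 180/162
= 107.6778 g

107.6778 g


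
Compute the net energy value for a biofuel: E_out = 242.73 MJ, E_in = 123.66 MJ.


NEV = E_out - E_in
= 242.73 - 123.66
= 119.0700 MJ

119.0700 MJ


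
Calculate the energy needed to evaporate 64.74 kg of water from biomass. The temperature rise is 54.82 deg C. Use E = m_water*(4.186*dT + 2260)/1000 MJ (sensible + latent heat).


E = m_water * (4.186 * dT + 2260) / 1000
= 64.74 * (4.186 * 54.82 + 2260) / 1000
= 161.1687 MJ

161.1687 MJ


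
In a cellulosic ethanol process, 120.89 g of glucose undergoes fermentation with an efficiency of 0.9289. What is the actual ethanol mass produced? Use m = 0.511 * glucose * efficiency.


Actual ethanol: m = 0.511 * 120.89 * 0.9289
m = 57.3826 g

57.3826 g


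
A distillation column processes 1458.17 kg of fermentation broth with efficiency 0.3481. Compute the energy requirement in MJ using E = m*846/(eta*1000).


E = m * 846 / (eta * 1000)
= 1458.17 * 846 / (0.3481 * 1000)
= 3543.8432 MJ

3543.8432 MJ


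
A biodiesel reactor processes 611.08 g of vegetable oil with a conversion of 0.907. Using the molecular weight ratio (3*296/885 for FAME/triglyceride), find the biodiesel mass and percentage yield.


m_FAME = oil * conv * (3 * 296 / 885) = oil * conv * (888/885)
= 611.08 * 0.907 * 888 / 885
= 556.1284 g
Y = m_FAME / oil * 100 = conv * (888/885) * 100
= 0.907 * 888 / 885 * 100
= 91.01%

556.1284 g FAME; Y = 91.01%


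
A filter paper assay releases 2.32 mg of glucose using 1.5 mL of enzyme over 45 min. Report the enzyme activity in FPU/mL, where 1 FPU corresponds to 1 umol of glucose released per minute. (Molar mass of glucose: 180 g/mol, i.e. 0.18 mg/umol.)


Activity = glucose_mg / (0.18 mg/umol * V_mL * t_min)
= 2.32 / (0.18 * 1.5 * 45)
= 0.1909 FPU/mL

0.1909 FPU/mL


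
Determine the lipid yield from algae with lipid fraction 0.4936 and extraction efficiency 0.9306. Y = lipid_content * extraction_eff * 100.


Y = lipid_content * extraction_eff * 100
= 0.4936 * 0.9306 * 100
= 45.9344%

45.9344%


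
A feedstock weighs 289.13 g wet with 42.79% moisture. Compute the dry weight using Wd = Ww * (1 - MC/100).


Wd = Ww * (1 - MC/100)
= 289.13 * (1 - 42.79/100)
= 165.4113 g

165.4113 g


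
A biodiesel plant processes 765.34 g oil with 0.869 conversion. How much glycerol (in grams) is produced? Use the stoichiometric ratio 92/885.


glycerol = oil * conv * (92/885)
= 765.34 * 0.869 * 92 / 885
= 69.1383 g

69.1383 g


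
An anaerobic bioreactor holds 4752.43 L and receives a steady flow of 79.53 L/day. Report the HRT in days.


HRT = V / Q
= 4752.43 / 79.53
= 59.7564 days

59.7564 days


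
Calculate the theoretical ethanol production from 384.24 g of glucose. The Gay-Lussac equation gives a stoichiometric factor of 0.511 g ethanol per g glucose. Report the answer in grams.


Theoretical ethanol yield: m_EtOH = 0.511 * m_glucose
m_EtOH = 0.511 * 384.24 = 196.3466 g

196.3466 g


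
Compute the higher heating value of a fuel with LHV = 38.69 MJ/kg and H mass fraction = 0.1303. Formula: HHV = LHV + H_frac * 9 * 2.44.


HHV = LHV + H_frac * 9 * 2.44
= 38.69 + 0.1303 * 9 * 2.44
= 41.5514 MJ/kg

41.5514 MJ/kg


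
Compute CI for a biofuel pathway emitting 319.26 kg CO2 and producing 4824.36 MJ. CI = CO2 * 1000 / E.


CI = CO2 * 1000 / E
= 319.26 * 1000 / 4824.36
= 66.1767 g CO2/MJ

66.1767 g CO2/MJ


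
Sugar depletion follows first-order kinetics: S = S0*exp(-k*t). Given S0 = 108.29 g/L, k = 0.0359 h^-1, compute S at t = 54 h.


S = S0 * exp(-k * t)
S = 108.29 * exp(-0.0359 * 54)
S = 15.5835 g/L

15.5835 g/L


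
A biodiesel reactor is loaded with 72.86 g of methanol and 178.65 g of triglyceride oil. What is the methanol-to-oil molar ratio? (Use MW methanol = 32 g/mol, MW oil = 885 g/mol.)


Molar ratio = n_MeOH / n_oil = (MeOH/32) / (oil/885) = (MeOH * 885) / (32 * oil)
= (72.86 * 885) / (32 * 178.65)
= 11.2792

11.2792


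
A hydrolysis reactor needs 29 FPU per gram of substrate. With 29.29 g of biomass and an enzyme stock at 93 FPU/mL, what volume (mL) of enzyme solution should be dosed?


V = dosage * m_sub / activity
V = 29 * 29.29 / 93
V = 9.1334 mL

9.1334 mL


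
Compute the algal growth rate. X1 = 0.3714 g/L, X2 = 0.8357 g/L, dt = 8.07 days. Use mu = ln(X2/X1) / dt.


mu = ln(X2/X1) / dt
= ln(0.8357/0.3714) / 8.07
= 0.1005 per day

0.1005 per day


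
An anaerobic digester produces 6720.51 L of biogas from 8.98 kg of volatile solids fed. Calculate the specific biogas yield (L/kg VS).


Y = V / VS
= 6720.51 / 8.98
= 748.3864 L/kg VS

748.3864 L/kg VS


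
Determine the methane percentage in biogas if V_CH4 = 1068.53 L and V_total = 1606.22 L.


CH4% = V_CH4 / V_total * 100
= 1068.53 / 1606.22 * 100
= 66.5245%

66.5245%


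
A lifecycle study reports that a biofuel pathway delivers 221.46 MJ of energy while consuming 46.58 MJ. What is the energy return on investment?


EROI = E_out / E_in
= 221.46 / 46.58
= 4.7544

4.7544


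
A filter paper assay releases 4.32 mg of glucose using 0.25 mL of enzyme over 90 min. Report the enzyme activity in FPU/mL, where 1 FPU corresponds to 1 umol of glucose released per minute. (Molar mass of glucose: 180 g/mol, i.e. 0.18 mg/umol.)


Activity = glucose_mg / (0.18 mg/umol * V_mL * t_min)
= 4.32 / (0.18 * 0.25 * 90)
= 1.0667 FPU/mL

1.0667 FPU/mL


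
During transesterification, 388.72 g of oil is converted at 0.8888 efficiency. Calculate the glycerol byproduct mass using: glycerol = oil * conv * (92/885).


glycerol = oil * conv * (92/885)
= 388.72 * 0.8888 * 92 / 885
= 35.9158 g

35.9158 g


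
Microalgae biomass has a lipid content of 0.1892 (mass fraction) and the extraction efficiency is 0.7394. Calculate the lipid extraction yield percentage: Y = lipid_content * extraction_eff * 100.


Y = lipid_content * extraction_eff * 100
= 0.1892 * 0.7394 * 100
= 13.9894%

13.9894%


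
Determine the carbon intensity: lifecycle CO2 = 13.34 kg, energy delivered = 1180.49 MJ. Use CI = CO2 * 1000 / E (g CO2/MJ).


CI = CO2 * 1000 / E
= 13.34 * 1000 / 1180.49
= 11.3004 g CO2/MJ

11.3004 g CO2/MJ


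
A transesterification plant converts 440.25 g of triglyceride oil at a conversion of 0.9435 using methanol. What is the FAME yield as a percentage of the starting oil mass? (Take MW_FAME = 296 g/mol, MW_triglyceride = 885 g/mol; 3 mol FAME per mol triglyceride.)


m_FAME = oil * conv * (3 * 296 / 885) = oil * conv * (888/885)
= 440.25 * 0.9435 * 888 / 885
= 416.7839 g
Y = m_FAME / oil * 100 = conv * (888/885) * 100
= 0.9435 * 888 / 885 * 100
= 94.67%

94.67%


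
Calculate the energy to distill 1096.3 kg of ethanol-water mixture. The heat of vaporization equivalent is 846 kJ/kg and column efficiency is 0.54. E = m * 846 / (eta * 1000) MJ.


E = m * 846 / (eta * 1000)
= 1096.3 * 846 / (0.54 * 1000)
= 1717.5367 MJ

1717.5367 MJ


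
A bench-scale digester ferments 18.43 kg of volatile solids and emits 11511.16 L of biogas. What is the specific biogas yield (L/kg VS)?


Y = V / VS
= 11511.16 / 18.43
= 624.5882 L/kg VS

624.5882 L/kg VS


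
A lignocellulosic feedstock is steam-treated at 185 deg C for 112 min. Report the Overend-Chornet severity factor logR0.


logR0 = log10(t * exp((T - 100) / 14.75))
= log10(112 * exp((185 - 100) / 14.75))
= 4.5519

4.5519


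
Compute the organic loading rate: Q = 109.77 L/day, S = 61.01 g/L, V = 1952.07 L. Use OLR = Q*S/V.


OLR = Q * S / V
= 109.77 * 61.01 / 1952.07
= 3.4308 g/L/day

3.4308 g/L/day


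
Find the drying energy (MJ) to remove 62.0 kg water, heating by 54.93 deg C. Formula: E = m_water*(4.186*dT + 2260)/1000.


E = m_water * (4.186 * dT + 2260) / 1000
= 62.0 * (4.186 * 54.93 + 2260) / 1000
= 154.3761 MJ

154.3761 MJ


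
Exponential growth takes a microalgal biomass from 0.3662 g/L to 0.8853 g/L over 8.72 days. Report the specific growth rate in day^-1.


mu = ln(X2/X1) / dt
= ln(0.8853/0.3662) / 8.72
= 0.1012 per day

0.1012 per day


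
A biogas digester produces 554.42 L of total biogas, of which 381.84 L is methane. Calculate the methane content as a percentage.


CH4% = V_CH4 / V_total * 100
= 381.84 / 554.42 * 100
= 68.8720%

68.8720%


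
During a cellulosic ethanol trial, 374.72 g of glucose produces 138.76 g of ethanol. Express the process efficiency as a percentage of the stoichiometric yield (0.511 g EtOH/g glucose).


Fermentation efficiency = (actual / (0.511 * glucose)) * 100
= (138.76 / (0.511 * 374.72)) * 100
= 72.4664%

72.4664%


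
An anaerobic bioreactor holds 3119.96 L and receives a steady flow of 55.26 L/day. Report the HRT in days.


HRT = V / Q
= 3119.96 / 55.26
= 56.4596 days

56.4596 days


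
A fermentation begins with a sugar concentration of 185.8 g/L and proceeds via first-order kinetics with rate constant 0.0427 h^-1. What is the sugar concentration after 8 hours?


S = S0 * exp(-k * t)
S = 185.8 * exp(-0.0427 * 8)
S = 132.0355 g/L

132.0355 g/L


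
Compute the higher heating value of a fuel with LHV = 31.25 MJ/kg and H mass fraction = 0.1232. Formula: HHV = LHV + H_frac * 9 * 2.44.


HHV = LHV + H_frac * 9 * 2.44
= 31.25 + 0.1232 * 9 * 2.44
= 33.9555 MJ/kg

33.9555 MJ/kg


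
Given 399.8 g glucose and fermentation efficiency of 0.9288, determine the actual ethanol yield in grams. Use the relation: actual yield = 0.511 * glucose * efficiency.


Actual ethanol: m = 0.511 * 399.8 * 0.9288
m = 189.7518 g

189.7518 g


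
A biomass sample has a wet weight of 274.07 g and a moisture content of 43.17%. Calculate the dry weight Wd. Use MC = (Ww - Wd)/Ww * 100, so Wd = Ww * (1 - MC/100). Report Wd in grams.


Wd = Ww * (1 - MC/100)
= 274.07 * (1 - 43.17/100)
= 155.7540 g

155.7540 g


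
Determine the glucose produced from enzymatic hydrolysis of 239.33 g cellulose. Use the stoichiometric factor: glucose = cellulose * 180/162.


glucose = cellulose * 180/162
= 239.33 * 180/162
= 265.9222 g

265.9222 g


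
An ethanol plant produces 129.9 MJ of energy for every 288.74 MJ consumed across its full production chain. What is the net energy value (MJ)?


NEV = E_out - E_in
= 129.9 - 288.74
= -158.8400 MJ

-158.8400 MJ


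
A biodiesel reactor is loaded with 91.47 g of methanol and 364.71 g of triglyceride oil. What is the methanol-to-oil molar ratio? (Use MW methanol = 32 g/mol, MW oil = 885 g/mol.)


Molar ratio = n_MeOH / n_oil = (MeOH/32) / (oil/885) = (MeOH * 885) / (32 * oil)
= (91.47 * 885) / (32 * 364.71)
= 6.9362

6.9362


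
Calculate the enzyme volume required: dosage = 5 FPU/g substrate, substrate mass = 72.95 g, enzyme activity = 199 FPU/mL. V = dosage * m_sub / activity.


V = dosage * m_sub / activity
V = 5 * 72.95 / 199
V = 1.8329 mL

1.8329 mL


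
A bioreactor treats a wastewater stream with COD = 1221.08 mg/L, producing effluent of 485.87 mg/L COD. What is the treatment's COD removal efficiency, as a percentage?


eta = (COD_in - COD_out) / COD_in * 100
= (1221.08 - 485.87) / 1221.08 * 100
= 60.2098%

60.2098%


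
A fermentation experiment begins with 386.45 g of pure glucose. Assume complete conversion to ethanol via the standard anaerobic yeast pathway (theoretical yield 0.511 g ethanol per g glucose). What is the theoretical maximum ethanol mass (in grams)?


Theoretical ethanol yield: m_EtOH = 0.511 * m_glucose
m_EtOH = 0.511 * 386.45 = 197.4760 g

197.4760 g


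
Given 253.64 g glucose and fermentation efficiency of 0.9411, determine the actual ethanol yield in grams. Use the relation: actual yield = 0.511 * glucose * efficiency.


Actual ethanol: m = 0.511 * 253.64 * 0.9411
m = 121.9760 g

121.9760 g


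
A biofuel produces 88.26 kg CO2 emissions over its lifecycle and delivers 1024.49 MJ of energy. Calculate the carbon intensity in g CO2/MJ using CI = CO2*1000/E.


CI = CO2 * 1000 / E
= 88.26 * 1000 / 1024.49
= 86.1502 g CO2/MJ

86.1502 g CO2/MJ


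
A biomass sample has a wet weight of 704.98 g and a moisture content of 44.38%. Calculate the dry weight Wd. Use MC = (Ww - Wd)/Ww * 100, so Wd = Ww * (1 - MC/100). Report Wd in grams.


Wd = Ww * (1 - MC/100)
= 704.98 * (1 - 44.38/100)
= 392.1099 g

392.1099 g


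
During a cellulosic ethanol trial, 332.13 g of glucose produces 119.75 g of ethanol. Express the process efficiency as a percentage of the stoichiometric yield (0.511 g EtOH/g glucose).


Fermentation efficiency = (actual / (0.511 * glucose)) * 100
= (119.75 / (0.511 * 332.13)) * 100
= 70.5580%

70.5580%


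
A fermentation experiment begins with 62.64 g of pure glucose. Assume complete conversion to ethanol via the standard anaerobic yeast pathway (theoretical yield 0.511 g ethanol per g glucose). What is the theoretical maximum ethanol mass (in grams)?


Theoretical ethanol yield: m_EtOH = 0.511 * m_glucose
m_EtOH = 0.511 * 62.64 = 32.0090 g

32.0090 g


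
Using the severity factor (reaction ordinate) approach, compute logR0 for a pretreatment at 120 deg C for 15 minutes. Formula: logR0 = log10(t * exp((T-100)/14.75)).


logR0 = log10(t * exp((T - 100) / 14.75))
= log10(15 * exp((120 - 100) / 14.75))
= 1.7650

1.7650


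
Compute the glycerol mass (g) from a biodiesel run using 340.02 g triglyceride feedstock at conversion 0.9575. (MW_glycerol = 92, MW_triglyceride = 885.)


glycerol = oil * conv * (92/885)
= 340.02 * 0.9575 * 92 / 885
= 33.8445 g

33.8445 g


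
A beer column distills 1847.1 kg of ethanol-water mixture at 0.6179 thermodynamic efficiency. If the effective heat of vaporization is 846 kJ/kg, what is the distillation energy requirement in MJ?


E = m * 846 / (eta * 1000)
= 1847.1 * 846 / (0.6179 * 1000)
= 2528.9636 MJ

2528.9636 MJ


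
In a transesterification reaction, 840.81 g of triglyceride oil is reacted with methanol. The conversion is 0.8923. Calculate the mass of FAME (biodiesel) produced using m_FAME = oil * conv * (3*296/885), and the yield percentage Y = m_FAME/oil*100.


m_FAME = oil * conv * (3 * 296 / 885) = oil * conv * (888/885)
= 840.81 * 0.8923 * 888 / 885
= 752.7980 g
Y = m_FAME / oil * 100 = conv * (888/885) * 100
= 0.8923 * 888 / 885 * 100
= 89.53%

752.7980 g FAME; Y = 89.53%


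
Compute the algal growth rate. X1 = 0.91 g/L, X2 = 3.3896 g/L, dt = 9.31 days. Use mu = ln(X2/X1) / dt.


mu = ln(X2/X1) / dt
= ln(3.3896/0.91) / 9.31
= 0.1412 per day

0.1412 per day


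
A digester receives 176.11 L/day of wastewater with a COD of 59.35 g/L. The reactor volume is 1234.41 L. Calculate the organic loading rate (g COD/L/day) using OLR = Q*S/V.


OLR = Q * S / V
= 176.11 * 59.35 / 1234.41
= 8.4673 g/L/day

8.4673 g/L/day


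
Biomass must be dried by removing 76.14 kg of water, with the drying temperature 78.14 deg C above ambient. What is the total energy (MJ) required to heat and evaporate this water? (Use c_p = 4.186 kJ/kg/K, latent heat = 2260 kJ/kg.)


E = m_water * (4.186 * dT + 2260) / 1000
= 76.14 * (4.186 * 78.14 + 2260) / 1000
= 196.9813 MJ

196.9813 MJ


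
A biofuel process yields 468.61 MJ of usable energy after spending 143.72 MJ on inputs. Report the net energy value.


NEV = E_out - E_in
= 468.61 - 143.72
= 324.8900 MJ

324.8900 MJ


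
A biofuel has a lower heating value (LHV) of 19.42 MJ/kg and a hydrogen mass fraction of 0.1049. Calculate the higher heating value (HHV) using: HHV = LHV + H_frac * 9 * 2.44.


HHV = LHV + H_frac * 9 * 2.44
= 19.42 + 0.1049 * 9 * 2.44
= 21.7236 MJ/kg

21.7236 MJ/kg


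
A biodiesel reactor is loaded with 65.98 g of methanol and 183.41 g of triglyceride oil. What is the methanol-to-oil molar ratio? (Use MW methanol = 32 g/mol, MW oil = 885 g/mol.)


Molar ratio = n_MeOH / n_oil = (MeOH/32) / (oil/885) = (MeOH * 885) / (32 * oil)
= (65.98 * 885) / (32 * 183.41)
= 9.9491

9.9491


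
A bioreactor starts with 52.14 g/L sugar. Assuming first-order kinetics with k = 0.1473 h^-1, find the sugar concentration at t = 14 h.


S = S0 * exp(-k * t)
S = 52.14 * exp(-0.1473 * 14)
S = 6.6308 g/L

6.6308 g/L


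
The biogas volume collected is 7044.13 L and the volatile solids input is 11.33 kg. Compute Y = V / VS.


Y = V / VS
= 7044.13 / 11.33
= 621.7237 L/kg VS

621.7237 L/kg VS


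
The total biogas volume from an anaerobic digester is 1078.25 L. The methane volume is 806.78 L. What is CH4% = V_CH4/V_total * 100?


CH4% = V_CH4 / V_total * 100
= 806.78 / 1078.25 * 100
= 74.8231%

74.8231%


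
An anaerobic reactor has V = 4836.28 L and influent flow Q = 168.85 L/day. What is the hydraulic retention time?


HRT = V / Q
= 4836.28 / 168.85
= 28.6425 days

28.6425 days


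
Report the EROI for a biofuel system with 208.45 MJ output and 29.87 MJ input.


EROI = E_out / E_in
= 208.45 / 29.87
= 6.9786

6.9786


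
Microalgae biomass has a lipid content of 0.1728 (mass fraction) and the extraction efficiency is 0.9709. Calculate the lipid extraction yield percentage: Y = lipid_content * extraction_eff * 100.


Y = lipid_content * extraction_eff * 100
= 0.1728 * 0.9709 * 100
= 16.7772%

16.7772%


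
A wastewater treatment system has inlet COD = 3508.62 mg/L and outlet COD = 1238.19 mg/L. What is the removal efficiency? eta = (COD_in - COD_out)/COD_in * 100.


eta = (COD_in - COD_out) / COD_in * 100
= (3508.62 - 1238.19) / 3508.62 * 100
= 64.7101%

64.7101%


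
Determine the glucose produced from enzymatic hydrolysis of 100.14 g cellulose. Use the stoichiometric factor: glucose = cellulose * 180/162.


glucose = cellulose * 180/162
= 100.14 * 180/162
= 111.2667 g

111.2667 g


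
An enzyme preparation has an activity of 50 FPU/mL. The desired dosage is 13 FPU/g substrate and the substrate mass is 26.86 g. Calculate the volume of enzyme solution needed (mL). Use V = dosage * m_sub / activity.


V = dosage * m_sub / activity
V = 13 * 26.86 / 50
V = 6.9836 mL

6.9836 mL


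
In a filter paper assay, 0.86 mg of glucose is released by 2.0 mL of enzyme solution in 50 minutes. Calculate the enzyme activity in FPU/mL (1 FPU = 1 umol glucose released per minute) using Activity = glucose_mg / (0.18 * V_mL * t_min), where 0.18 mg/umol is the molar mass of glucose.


Activity = glucose_mg / (0.18 mg/umol * V_mL * t_min)
= 0.86 / (0.18 * 2.0 * 50)
= 0.0478 FPU/mL

0.0478 FPU/mL


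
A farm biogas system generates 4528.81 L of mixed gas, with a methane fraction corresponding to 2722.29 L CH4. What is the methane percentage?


CH4% = V_CH4 / V_total * 100
= 2722.29 / 4528.81 * 100
= 60.1105%

60.1105%


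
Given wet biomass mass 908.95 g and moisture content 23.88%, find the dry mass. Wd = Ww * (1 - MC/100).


Wd = Ww * (1 - MC/100)
= 908.95 * (1 - 23.88/100)
= 691.8927 g

691.8927 g


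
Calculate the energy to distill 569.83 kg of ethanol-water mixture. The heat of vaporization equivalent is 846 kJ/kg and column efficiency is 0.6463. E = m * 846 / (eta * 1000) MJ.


E = m * 846 / (eta * 1000)
= 569.83 * 846 / (0.6463 * 1000)
= 745.9016 MJ

745.9016 MJ


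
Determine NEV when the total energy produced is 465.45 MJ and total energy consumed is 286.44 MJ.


NEV = E_out - E_in
= 465.45 - 286.44
= 179.0100 MJ

179.0100 MJ


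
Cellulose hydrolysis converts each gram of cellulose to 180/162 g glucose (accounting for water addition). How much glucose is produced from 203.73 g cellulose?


glucose = cellulose * 180/162
= 203.73 * 180/162
= 226.3667 g

226.3667 g


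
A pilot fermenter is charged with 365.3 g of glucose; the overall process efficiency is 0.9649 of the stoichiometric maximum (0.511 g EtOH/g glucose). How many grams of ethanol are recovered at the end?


Actual ethanol: m = 0.511 * 365.3 * 0.9649
m = 180.1162 g

180.1162 g


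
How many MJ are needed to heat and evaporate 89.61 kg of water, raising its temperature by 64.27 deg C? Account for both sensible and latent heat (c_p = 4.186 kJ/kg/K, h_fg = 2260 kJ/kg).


E = m_water * (4.186 * dT + 2260) / 1000
= 89.61 * (4.186 * 64.27 + 2260) / 1000
= 226.6268 MJ

226.6268 MJ


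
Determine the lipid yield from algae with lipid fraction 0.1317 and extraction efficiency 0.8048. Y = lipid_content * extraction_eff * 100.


Y = lipid_content * extraction_eff * 100
= 0.1317 * 0.8048 * 100
= 10.5992%

10.5992%


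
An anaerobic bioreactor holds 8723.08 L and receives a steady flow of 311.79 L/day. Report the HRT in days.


HRT = V / Q
= 8723.08 / 311.79
= 27.9774 days

27.9774 days


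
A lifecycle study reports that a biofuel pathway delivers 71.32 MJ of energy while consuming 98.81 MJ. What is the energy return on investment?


EROI = E_out / E_in
= 71.32 / 98.81
= 0.7218

0.7218


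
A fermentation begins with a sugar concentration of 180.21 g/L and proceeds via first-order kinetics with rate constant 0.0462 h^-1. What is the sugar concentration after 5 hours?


S = S0 * exp(-k * t)
S = 180.21 * exp(-0.0462 * 5)
S = 143.0398 g/L

143.0398 g/L


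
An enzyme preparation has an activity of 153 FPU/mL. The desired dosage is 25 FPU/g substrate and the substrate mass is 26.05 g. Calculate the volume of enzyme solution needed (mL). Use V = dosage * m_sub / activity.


V = dosage * m_sub / activity
V = 25 * 26.05 / 153
V = 4.2565 mL

4.2565 mL


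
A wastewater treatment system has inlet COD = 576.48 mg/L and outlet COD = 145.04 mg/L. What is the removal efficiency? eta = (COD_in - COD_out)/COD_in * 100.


eta = (COD_in - COD_out) / COD_in * 100
= (576.48 - 145.04) / 576.48 * 100
= 74.8404%

74.8404%


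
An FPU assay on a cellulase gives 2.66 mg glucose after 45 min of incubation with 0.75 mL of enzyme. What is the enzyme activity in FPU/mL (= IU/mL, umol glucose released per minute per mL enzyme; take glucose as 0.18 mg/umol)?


Activity = glucose_mg / (0.18 mg/umol * V_mL * t_min)
= 2.66 / (0.18 * 0.75 * 45)
= 0.4379 FPU/mL

0.4379 FPU/mL


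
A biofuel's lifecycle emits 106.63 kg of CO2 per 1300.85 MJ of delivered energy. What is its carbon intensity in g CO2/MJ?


CI = CO2 * 1000 / E
= 106.63 * 1000 / 1300.85
= 81.9695 g CO2/MJ

81.9695 g CO2/MJ


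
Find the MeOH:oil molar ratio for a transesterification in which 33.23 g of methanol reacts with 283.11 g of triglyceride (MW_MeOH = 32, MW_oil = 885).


Molar ratio = n_MeOH / n_oil = (MeOH/32) / (oil/885) = (MeOH * 885) / (32 * oil)
= (33.23 * 885) / (32 * 283.11)
= 3.2461

3.2461


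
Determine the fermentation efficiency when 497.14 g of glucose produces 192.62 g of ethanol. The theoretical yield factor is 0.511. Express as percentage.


Fermentation efficiency = (actual / (0.511 * glucose)) * 100
= (192.62 / (0.511 * 497.14)) * 100
= 75.8231%

75.8231%


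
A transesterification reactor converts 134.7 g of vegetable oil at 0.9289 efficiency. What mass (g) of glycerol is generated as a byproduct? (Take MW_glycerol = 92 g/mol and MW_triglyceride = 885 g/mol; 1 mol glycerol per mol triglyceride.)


glycerol = oil * conv * (92/885)
= 134.7 * 0.9289 * 92 / 885
= 13.0071 g

13.0071 g


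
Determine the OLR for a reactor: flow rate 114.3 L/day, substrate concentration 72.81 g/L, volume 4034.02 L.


OLR = Q * S / V
= 114.3 * 72.81 / 4034.02
= 2.0630 g/L/day

2.0630 g/L/day


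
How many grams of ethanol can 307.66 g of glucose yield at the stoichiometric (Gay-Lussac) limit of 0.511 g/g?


Theoretical ethanol yield: m_EtOH = 0.511 * m_glucose
m_EtOH = 0.511 * 307.66 = 157.2143 g

157.2143 g


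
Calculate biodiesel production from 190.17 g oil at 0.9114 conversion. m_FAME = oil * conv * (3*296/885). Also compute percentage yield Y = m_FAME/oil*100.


m_FAME = oil * conv * (3 * 296 / 885) = oil * conv * (888/885)
= 190.17 * 0.9114 * 888 / 885
= 173.9085 g
Y = m_FAME / oil * 100 = conv * (888/885) * 100
= 0.9114 * 888 / 885 * 100
= 91.45%

173.9085 g FAME; Y = 91.45%


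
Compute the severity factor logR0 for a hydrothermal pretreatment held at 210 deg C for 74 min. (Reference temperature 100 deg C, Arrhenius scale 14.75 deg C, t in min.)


logR0 = log10(t * exp((T - 100) / 14.75))
= log10(74 * exp((210 - 100) / 14.75))
= 5.1080

5.1080


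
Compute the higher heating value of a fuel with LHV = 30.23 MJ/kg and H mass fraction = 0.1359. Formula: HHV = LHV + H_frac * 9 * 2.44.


HHV = LHV + H_frac * 9 * 2.44
= 30.23 + 0.1359 * 9 * 2.44
= 33.2144 MJ/kg

33.2144 MJ/kg


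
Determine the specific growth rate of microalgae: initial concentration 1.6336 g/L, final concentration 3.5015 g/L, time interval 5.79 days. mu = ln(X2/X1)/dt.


mu = ln(X2/X1) / dt
= ln(3.5015/1.6336) / 5.79
= 0.1317 per day

0.1317 per day


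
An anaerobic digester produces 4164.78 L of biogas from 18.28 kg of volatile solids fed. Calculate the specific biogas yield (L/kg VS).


Y = V / VS
= 4164.78 / 18.28
= 227.8326 L/kg VS

227.8326 L/kg VS


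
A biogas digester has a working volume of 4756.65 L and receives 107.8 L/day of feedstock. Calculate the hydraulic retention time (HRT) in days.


HRT = V / Q
= 4756.65 / 107.8
= 44.1248 days

44.1248 days


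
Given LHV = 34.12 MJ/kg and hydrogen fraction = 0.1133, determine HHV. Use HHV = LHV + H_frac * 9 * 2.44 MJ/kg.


HHV = LHV + H_frac * 9 * 2.44
= 34.12 + 0.1133 * 9 * 2.44
= 36.6081 MJ/kg

36.6081 MJ/kg


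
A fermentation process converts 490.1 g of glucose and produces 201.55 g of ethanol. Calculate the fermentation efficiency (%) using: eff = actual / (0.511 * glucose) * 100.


Fermentation efficiency = (actual / (0.511 * glucose)) * 100
= (201.55 / (0.511 * 490.1)) * 100
= 80.4780%

80.4780%


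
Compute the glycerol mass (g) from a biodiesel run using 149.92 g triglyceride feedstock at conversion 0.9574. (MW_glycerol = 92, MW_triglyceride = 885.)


glycerol = oil * conv * (92/885)
= 149.92 * 0.9574 * 92 / 885
= 14.9210 g

14.9210 g


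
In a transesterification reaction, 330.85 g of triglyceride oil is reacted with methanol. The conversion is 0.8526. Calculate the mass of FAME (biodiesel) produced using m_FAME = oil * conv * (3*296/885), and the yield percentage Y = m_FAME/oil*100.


m_FAME = oil * conv * (3 * 296 / 885) = oil * conv * (888/885)
= 330.85 * 0.8526 * 888 / 885
= 283.0389 g
Y = m_FAME / oil * 100 = conv * (888/885) * 100
= 0.8526 * 888 / 885 * 100
= 85.55%

283.0389 g FAME; Y = 85.55%


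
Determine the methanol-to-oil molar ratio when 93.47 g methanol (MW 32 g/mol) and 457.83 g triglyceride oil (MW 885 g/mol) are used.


Molar ratio = n_MeOH / n_oil = (MeOH/32) / (oil/885) = (MeOH * 885) / (32 * oil)
= (93.47 * 885) / (32 * 457.83)
= 5.6463

5.6463


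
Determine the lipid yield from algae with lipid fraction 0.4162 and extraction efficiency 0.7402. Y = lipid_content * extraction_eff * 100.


Y = lipid_content * extraction_eff * 100
= 0.4162 * 0.7402 * 100
= 30.8071%

30.8071%


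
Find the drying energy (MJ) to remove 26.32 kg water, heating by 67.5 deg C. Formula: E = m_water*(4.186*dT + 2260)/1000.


E = m_water * (4.186 * dT + 2260) / 1000
= 26.32 * (4.186 * 67.5 + 2260) / 1000
= 66.9200 MJ

66.9200 MJ


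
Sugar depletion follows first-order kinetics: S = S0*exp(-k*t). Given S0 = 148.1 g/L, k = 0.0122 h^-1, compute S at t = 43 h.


S = S0 * exp(-k * t)
S = 148.1 * exp(-0.0122 * 43)
S = 87.6444 g/L

87.6444 g/L


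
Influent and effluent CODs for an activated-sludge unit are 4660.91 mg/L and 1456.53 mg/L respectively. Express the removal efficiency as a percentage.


eta = (COD_in - COD_out) / COD_in * 100
= (4660.91 - 1456.53) / 4660.91 * 100
= 68.7501%

68.7501%


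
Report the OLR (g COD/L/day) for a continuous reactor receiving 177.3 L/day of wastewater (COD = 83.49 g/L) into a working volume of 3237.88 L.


OLR = Q * S / V
= 177.3 * 83.49 / 3237.88
= 4.5717 g/L/day

4.5717 g/L/day


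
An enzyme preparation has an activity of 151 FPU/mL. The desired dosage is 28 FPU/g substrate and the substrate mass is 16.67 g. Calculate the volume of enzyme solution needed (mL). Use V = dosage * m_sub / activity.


V = dosage * m_sub / activity
V = 28 * 16.67 / 151
V = 3.0911 mL

3.0911 mL


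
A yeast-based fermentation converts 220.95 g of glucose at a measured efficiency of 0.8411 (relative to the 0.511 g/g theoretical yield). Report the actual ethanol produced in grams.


Actual ethanol: m = 0.511 * 220.95 * 0.8411
m = 94.9648 g

94.9648 g


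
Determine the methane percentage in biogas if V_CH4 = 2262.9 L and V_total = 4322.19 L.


CH4% = V_CH4 / V_total * 100
= 2262.9 / 4322.19 * 100
= 52.3554%

52.3554%


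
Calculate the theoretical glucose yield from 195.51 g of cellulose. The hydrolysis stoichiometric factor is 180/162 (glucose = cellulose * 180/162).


glucose = cellulose * 180/162
= 195.51 * 180/162
= 217.2333 g

217.2333 g


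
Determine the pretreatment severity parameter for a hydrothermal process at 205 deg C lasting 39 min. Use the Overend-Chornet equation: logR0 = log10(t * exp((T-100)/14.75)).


logR0 = log10(t * exp((T - 100) / 14.75))
= log10(39 * exp((205 - 100) / 14.75))
= 4.6827

4.6827


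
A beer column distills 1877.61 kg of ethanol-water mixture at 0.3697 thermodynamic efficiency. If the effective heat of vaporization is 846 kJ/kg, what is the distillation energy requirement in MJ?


E = m * 846 / (eta * 1000)
= 1877.61 * 846 / (0.3697 * 1000)
= 4296.6136 MJ

4296.6136 MJ
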